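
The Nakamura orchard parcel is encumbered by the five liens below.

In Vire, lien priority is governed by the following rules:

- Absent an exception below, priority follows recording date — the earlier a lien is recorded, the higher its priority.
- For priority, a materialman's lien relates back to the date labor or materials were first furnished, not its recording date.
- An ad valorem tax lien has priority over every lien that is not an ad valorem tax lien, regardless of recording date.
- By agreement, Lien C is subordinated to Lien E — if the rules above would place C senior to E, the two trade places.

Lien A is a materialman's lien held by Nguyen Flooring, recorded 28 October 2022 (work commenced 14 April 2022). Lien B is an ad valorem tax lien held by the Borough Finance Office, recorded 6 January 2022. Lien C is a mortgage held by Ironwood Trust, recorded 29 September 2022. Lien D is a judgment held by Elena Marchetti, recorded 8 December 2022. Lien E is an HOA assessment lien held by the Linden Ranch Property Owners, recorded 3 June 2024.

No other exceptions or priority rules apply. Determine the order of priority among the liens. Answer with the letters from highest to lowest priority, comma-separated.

Adjusting effective dates: A relates back to 14 April 2022 (work commenced).
As an ad valorem tax lien, B is senior to every other lien.
The other liens, earliest effective date first: A (14 April 2022), C (29 September 2022), D (8 December 2022), E (3 June 2024).
Because C would otherwise rank above E, the subordination swaps them.

B, A, E, D, C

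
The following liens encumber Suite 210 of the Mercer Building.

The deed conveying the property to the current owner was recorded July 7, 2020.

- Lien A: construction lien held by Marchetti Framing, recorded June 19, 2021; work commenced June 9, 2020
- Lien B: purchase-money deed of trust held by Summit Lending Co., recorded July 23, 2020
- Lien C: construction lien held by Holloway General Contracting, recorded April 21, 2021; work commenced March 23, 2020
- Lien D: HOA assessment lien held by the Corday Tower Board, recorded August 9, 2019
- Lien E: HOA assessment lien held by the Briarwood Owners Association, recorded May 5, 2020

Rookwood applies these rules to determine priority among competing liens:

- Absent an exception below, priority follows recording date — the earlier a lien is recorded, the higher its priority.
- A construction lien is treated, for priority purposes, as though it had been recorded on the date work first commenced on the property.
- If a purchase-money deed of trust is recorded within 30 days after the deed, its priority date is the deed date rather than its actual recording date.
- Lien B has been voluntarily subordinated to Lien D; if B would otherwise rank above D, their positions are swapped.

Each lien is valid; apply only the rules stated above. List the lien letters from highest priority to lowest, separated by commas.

First, effective dates: A's effective date is June 9, 2020, when work began; B relates back to the deed date July 7, 2020; C relates back to March 23, 2020 (work commenced).
Sorted by effective date: D (August 9, 2019), C (March 23, 2020), E (May 5, 2020), A (June 9, 2020), B (July 7, 2020).
B already ranks below D; the subordination has no effect.

D, C, E, A, B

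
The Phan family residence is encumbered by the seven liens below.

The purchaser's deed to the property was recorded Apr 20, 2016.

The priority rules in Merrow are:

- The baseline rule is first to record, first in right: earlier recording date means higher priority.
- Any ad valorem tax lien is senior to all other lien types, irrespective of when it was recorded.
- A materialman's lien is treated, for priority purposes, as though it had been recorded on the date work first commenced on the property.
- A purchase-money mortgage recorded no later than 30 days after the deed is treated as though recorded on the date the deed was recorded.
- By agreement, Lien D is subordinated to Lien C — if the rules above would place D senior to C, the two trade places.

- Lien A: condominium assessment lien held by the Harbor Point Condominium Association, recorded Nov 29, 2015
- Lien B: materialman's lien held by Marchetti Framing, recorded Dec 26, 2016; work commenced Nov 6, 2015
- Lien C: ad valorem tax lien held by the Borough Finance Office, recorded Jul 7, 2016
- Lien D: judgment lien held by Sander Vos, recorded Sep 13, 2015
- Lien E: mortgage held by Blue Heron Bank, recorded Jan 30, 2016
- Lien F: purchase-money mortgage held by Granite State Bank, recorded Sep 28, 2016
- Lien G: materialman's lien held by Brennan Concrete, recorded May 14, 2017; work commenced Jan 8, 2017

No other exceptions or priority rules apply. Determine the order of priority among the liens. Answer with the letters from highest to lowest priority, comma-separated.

Effective dates: B's effective date is Nov 6, 2015, when work began; F was recorded 161 days after the deed, outside the 30-day window, so it keeps its recording date; G is treated as recorded Jan 8, 2017, the work-commencement date.
C is an ad valorem tax lien, so it outranks all other liens regardless of date.
Remaining liens by effective date: D (Sep 13, 2015), B (Nov 6, 2015), A (Nov 29, 2015), E (Jan 30, 2016), F (Sep 28, 2016), G (Jan 8, 2017).
Since D is not senior to C, the subordination leaves the order unchanged.

C, D, B, A, E, F, G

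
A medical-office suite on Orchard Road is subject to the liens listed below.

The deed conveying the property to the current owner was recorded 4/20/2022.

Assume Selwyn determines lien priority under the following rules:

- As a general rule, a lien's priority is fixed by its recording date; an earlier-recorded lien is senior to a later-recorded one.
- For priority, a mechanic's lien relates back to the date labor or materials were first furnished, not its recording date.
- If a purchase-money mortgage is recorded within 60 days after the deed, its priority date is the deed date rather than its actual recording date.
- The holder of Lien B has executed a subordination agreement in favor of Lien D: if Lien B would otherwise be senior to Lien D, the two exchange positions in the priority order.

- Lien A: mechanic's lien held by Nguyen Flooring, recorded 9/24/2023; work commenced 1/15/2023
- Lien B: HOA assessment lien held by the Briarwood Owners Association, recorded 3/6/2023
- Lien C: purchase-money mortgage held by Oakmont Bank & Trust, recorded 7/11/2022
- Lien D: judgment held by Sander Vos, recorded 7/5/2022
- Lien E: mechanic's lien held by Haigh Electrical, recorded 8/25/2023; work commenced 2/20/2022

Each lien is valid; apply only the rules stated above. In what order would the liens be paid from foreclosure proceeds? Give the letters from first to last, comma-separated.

First, effective dates: A relates back to 1/15/2023 (work commenced); C missed the 60-day window (82 days after the deed), so its recording date stands; E's effective date is 2/20/2022, when work began.
By effective date, earliest first: E (2/20/2022), D (7/5/2022), C (7/11/2022), A (1/15/2023), B (3/6/2023).
Since B is not senior to D, the subordination leaves the order unchanged.

E, D, C, A, B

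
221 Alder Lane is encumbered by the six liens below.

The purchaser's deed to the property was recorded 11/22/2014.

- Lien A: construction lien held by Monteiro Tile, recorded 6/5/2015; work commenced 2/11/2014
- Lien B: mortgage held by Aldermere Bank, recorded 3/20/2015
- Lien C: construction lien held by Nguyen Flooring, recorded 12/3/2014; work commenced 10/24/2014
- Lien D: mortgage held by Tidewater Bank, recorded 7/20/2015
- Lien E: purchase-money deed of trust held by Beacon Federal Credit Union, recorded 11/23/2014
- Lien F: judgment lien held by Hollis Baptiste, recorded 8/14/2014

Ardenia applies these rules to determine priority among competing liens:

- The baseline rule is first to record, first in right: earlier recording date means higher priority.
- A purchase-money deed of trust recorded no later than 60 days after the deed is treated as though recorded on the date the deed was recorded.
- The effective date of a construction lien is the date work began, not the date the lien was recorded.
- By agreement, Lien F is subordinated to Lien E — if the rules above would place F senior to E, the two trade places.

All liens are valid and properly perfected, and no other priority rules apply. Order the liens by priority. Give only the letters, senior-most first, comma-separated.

A, E, C, F, B, D

Effective dates after the stated exceptions: A relates back to 2/11/2014 (work commenced); C relates back to 10/24/2014 (work commenced); E's effective date is the deed date, 11/22/2014.
Ordering by effective date: A (2/11/2014), F (8/14/2014), C (10/24/2014), E (11/22/2014), B (3/20/2015), D (7/20/2015).
The subordination applies — F was senior to E — so F and E swap.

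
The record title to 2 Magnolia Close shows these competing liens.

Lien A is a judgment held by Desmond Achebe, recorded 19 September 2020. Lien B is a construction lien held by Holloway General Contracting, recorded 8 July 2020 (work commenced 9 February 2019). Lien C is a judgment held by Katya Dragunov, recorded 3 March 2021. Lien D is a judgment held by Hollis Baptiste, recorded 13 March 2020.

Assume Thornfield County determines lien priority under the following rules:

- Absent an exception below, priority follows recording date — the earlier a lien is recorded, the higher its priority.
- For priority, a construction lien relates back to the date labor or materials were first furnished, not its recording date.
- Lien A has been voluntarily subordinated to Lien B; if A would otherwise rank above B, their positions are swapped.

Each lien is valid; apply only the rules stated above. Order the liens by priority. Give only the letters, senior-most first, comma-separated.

B, D, A, C

Effective dates: B relates back to 9 February 2019 (work commenced).
Sorted by effective date: B (9 February 2019), D (13 March 2020), A (19 September 2020), C (3 March 2021).
A already ranks below B; the subordination has no effect.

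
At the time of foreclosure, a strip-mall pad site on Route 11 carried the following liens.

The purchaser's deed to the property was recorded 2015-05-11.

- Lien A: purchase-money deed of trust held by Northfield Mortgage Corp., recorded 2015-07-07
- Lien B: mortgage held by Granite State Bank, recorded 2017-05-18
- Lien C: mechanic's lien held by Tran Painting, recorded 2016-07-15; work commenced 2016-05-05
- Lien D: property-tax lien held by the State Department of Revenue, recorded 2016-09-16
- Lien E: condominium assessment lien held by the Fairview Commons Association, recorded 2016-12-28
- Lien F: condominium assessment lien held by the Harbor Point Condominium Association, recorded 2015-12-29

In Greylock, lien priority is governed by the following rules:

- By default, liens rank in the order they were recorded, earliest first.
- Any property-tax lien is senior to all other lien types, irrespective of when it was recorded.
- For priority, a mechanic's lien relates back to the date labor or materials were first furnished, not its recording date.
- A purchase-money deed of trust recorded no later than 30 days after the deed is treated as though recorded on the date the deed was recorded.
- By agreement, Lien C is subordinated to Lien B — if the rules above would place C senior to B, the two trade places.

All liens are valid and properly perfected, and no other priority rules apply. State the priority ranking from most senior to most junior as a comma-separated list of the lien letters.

Effective dates: A was recorded 57 days after the deed, outside the 30-day window, so it keeps its recording date; C relates back to 2016-05-05 (work commenced).
D is a property-tax lien, so it outranks all other liens regardless of date.
The other liens, earliest effective date first: A (2015-07-07), F (2015-12-29), C (2016-05-05), E (2016-12-28), B (2017-05-18).
The subordination applies — C was senior to B — so C and B swap.

D, A, F, B, E, C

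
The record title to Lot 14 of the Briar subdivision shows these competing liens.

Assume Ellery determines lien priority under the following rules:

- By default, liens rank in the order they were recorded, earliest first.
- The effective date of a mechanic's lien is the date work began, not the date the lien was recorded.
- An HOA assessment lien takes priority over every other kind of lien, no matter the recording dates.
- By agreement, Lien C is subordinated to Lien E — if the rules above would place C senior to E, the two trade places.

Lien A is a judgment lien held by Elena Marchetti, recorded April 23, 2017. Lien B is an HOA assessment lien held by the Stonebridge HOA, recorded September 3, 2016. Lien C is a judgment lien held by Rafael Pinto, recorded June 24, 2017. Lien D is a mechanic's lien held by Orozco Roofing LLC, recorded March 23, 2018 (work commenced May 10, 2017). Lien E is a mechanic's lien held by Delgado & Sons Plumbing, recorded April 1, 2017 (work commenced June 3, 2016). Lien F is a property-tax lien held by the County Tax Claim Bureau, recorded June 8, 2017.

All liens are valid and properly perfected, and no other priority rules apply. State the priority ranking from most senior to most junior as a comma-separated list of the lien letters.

First, effective dates: D's effective date is May 10, 2017, when work began; E is treated as recorded June 3, 2016, the work-commencement date.
As an HOA assessment lien, B is senior to every other lien.
Ordering the rest by effective date: E (June 3, 2016), A (April 23, 2017), D (May 10, 2017), F (June 8, 2017), C (June 24, 2017).
C is already junior to E, so the subordination agreement changes nothing.

B, E, A, D, F, C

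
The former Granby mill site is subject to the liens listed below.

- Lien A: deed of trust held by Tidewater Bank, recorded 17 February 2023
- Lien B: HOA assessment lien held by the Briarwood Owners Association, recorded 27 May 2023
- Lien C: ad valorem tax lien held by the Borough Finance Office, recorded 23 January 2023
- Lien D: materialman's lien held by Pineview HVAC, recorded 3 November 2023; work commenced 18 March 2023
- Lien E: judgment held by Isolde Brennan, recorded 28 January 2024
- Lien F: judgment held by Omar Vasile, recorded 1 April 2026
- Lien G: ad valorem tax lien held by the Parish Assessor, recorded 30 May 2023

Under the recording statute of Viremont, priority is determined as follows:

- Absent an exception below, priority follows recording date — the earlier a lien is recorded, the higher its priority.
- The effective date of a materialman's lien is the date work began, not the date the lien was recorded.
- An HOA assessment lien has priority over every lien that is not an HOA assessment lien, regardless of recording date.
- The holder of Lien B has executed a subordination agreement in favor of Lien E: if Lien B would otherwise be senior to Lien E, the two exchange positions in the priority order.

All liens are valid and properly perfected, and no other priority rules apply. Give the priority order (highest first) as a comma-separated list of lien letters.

E, C, A, D, G, B, F

Effective dates after the stated exceptions: D's effective date is 18 March 2023, when work began.
B is an HOA assessment lien, so it outranks all other liens regardless of date.
Remaining liens by effective date: C (23 January 2023), A (17 February 2023), D (18 March 2023), G (30 May 2023), E (28 January 2024), F (1 April 2026).
B is senior to E before the subordination, so the two trade places.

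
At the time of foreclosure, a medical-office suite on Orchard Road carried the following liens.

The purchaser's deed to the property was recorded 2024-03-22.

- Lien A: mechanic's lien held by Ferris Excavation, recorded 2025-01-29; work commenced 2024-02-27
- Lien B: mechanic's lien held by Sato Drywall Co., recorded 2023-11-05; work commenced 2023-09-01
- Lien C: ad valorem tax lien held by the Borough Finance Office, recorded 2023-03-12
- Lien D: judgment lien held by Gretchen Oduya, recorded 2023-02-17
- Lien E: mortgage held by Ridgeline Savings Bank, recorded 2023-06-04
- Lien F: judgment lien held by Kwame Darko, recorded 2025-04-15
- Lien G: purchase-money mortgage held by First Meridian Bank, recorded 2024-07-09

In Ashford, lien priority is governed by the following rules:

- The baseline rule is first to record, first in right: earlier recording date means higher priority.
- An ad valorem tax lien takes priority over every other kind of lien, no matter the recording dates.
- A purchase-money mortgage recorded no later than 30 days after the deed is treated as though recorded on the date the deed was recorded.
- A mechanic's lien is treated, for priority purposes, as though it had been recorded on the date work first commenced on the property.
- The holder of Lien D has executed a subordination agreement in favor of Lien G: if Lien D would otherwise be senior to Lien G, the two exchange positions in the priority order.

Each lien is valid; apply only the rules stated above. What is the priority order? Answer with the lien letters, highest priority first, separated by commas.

C, G, E, B, A, D, F

First, effective dates: A's effective date is 2024-02-27, when work began; B relates back to 2023-09-01 (work commenced); G was recorded 109 days after the deed, outside the 30-day window, so it keeps its recording date.
As an ad valorem tax lien, C is senior to every other lien.
Remaining liens by effective date: D (2023-02-17), E (2023-06-04), B (2023-09-01), A (2024-02-27), G (2024-07-09), F (2025-04-15).
D is senior to G before the subordination, so the two trade places.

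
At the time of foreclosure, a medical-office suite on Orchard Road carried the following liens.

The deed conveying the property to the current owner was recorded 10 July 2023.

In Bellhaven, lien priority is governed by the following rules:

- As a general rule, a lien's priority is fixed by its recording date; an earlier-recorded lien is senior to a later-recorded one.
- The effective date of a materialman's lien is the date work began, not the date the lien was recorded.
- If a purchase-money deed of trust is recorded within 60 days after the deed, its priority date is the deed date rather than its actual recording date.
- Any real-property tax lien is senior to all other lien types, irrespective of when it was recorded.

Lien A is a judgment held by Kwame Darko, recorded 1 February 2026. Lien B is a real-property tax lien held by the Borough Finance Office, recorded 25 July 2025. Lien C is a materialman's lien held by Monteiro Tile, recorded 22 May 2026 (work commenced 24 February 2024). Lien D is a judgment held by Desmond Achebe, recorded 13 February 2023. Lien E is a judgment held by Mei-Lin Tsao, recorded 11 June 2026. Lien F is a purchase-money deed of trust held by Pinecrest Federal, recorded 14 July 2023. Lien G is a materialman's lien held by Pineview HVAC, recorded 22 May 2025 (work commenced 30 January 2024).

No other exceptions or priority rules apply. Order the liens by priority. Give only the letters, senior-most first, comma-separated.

B, D, F, G, C, A, E

First, effective dates: C is treated as recorded 24 February 2024, the work-commencement date; F was recorded within the 60-day window, so its effective date is the deed date 10 July 2023; G relates back to 30 January 2024 (work commenced).
B, as a real-property tax lien, has superpriority and ranks first.
Remaining liens by effective date: D (13 February 2023), F (10 July 2023), G (30 January 2024), C (24 February 2024), A (1 February 2026), E (11 June 2026).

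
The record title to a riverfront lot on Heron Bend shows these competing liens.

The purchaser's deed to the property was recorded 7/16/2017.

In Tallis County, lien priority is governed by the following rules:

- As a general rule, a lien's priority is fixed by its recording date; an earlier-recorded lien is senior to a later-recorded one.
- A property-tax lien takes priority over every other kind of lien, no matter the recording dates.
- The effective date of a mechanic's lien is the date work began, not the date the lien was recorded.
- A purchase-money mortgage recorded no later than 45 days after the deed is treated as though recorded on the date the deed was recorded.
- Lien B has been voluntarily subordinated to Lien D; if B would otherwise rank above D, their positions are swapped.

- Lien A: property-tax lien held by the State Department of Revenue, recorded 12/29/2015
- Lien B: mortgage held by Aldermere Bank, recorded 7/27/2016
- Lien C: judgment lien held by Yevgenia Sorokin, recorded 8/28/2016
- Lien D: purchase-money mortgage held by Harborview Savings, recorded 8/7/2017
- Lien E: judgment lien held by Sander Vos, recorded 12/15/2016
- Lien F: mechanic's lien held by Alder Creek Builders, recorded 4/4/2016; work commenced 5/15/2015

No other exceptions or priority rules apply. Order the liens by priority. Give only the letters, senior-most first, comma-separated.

Effective dates: D's effective date is the deed date, 7/16/2017; F's effective date is 5/15/2015, when work began.
A is a property-tax lien and takes priority over every other lien.
The other liens, earliest effective date first: F (5/15/2015), B (7/27/2016), C (8/28/2016), E (12/15/2016), D (7/16/2017).
B would otherwise be senior to D, so under the subordination agreement B and D exchange positions.

A, F, D, C, E, B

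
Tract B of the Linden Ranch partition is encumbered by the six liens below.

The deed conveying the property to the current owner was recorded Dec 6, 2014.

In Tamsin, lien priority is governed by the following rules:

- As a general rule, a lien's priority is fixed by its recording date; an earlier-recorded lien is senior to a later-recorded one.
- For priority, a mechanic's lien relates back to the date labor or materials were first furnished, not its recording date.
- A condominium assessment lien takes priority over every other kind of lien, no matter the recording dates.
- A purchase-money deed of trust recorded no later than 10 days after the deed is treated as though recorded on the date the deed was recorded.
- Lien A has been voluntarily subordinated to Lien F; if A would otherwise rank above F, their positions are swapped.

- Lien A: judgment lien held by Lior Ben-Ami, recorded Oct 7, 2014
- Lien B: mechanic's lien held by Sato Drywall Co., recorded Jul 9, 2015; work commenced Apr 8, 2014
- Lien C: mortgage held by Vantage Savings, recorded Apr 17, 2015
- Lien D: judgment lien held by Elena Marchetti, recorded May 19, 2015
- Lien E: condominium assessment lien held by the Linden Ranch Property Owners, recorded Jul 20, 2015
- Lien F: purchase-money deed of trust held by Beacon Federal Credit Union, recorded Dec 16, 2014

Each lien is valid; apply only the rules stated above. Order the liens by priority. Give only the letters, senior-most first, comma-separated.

E, B, F, A, C, D

Effective dates after the stated exceptions: B's effective date is Apr 8, 2014, when work began; F's effective date is the deed date, Dec 6, 2014.
E, as a condominium assessment lien, has superpriority and ranks first.
Remaining liens by effective date: B (Apr 8, 2014), A (Oct 7, 2014), F (Dec 6, 2014), C (Apr 17, 2015), D (May 19, 2015).
The subordination applies — A was senior to F — so A and F swap.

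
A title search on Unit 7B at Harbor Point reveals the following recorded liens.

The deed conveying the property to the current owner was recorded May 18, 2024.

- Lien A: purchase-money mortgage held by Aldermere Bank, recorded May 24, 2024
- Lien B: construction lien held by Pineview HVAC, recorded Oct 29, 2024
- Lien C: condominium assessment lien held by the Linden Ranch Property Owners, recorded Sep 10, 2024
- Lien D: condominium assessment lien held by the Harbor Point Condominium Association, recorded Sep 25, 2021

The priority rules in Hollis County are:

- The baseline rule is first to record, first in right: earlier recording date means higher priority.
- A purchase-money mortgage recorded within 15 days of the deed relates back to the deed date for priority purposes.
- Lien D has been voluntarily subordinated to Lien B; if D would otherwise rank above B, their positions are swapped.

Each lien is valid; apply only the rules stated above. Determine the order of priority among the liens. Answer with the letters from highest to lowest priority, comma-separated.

B, A, C, D

Adjusting effective dates: A relates back to the deed date May 18, 2024.
Sorted by effective date: D (Sep 25, 2021), A (May 18, 2024), C (Sep 10, 2024), B (Oct 29, 2024).
Because D would otherwise rank above B, the subordination swaps them.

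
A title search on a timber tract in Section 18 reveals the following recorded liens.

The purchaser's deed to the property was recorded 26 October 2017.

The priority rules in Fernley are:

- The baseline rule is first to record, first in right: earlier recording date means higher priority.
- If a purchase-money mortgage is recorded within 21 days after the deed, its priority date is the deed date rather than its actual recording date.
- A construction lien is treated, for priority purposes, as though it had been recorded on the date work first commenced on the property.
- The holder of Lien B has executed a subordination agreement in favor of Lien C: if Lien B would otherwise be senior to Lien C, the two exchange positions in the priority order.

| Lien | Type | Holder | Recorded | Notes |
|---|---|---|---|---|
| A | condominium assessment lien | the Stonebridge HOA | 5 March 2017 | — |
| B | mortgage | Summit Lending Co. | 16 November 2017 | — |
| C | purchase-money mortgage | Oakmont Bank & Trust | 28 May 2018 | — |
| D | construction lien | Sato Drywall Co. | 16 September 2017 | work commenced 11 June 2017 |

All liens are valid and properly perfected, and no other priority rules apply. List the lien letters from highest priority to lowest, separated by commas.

A, D, C, B

Effective dates: C missed the 21-day window (214 days after the deed), so its recording date stands; D is treated as recorded 11 June 2017, the work-commencement date.
Sorted by effective date: A (5 March 2017), D (11 June 2017), B (16 November 2017), C (28 May 2018).
B would otherwise be senior to C, so under the subordination agreement B and C exchange positions.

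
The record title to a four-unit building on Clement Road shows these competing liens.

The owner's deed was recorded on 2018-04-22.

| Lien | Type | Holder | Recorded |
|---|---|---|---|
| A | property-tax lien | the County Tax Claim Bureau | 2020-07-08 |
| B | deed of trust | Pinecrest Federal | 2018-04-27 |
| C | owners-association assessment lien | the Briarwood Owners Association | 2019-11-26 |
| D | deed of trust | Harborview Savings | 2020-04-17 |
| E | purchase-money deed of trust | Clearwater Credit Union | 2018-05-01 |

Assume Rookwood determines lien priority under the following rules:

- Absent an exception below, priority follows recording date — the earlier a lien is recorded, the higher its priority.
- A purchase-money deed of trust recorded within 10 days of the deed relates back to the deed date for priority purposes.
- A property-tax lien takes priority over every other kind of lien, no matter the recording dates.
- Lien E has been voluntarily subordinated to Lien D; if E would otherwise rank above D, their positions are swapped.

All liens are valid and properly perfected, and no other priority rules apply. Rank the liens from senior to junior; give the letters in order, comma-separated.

Effective dates: E's effective date is the deed date, 2018-04-22.
A is a property-tax lien, so it outranks all other liens regardless of date.
Among the remaining liens, by effective date: E (2018-04-22), B (2018-04-27), C (2019-11-26), D (2020-04-17).
The subordination applies — E was senior to D — so E and D swap.

A, D, B, C, E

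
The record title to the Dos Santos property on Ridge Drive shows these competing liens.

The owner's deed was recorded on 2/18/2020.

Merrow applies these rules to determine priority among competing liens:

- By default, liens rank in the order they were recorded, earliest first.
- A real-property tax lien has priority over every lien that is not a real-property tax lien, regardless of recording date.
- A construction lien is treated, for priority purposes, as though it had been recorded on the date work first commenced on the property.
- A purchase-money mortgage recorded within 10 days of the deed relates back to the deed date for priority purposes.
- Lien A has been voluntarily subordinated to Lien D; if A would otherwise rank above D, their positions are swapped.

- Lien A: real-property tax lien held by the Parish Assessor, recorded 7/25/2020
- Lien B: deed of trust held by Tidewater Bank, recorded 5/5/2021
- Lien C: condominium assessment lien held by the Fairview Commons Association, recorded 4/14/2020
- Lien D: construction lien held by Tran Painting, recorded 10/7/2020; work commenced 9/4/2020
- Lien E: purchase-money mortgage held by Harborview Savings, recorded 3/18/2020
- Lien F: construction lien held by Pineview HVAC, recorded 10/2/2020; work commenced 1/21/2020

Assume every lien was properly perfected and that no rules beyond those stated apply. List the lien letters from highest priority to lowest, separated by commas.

D, F, E, C, A, B

Effective dates: D is treated as recorded 9/4/2020, the work-commencement date; E was recorded 29 days after the deed, outside the 10-day window, so it keeps its recording date; F is treated as recorded 1/21/2020, the work-commencement date.
A is a real-property tax lien, so it outranks all other liens regardless of date.
Remaining liens by effective date: F (1/21/2020), E (3/18/2020), C (4/14/2020), D (9/4/2020), B (5/5/2021).
A would otherwise be senior to D, so under the subordination agreement A and D exchange positions.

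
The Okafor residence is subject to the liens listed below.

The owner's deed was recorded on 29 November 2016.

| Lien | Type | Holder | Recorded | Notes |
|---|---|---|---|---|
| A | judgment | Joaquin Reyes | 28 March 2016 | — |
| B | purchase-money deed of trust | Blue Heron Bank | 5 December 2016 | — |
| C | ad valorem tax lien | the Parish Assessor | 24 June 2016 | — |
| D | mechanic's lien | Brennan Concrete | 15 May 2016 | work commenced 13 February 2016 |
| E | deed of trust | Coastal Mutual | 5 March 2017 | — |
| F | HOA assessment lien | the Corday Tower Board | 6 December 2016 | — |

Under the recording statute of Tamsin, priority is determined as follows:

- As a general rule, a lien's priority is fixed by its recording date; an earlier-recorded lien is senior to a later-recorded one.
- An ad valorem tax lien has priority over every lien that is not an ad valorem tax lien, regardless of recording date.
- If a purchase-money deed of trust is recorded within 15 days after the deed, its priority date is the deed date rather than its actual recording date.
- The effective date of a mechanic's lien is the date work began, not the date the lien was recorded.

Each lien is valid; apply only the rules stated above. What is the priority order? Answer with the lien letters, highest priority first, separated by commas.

C, D, A, B, F, E

Adjusting effective dates: B's effective date is the deed date, 29 November 2016; D is treated as recorded 13 February 2016, the work-commencement date.
C is an ad valorem tax lien and takes priority over every other lien.
Among the remaining liens, by effective date: D (13 February 2016), A (28 March 2016), B (29 November 2016), F (6 December 2016), E (5 March 2017).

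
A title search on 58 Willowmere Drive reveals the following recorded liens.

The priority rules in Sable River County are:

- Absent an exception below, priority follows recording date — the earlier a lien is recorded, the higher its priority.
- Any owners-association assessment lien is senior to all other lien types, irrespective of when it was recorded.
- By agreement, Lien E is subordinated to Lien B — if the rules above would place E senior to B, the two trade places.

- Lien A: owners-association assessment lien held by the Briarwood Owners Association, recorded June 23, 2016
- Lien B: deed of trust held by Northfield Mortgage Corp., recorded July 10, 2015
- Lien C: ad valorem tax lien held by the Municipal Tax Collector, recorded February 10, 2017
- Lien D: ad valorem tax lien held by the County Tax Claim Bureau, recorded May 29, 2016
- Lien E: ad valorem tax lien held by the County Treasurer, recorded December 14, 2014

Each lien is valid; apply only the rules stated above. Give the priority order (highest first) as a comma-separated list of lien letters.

A, B, E, D, C

A is an owners-association assessment lien, so it outranks all other liens regardless of date.
Ordering the rest by effective date: E (December 14, 2014), B (July 10, 2015), D (May 29, 2016), C (February 10, 2017).
The subordination applies — E was senior to B — so E and B swap.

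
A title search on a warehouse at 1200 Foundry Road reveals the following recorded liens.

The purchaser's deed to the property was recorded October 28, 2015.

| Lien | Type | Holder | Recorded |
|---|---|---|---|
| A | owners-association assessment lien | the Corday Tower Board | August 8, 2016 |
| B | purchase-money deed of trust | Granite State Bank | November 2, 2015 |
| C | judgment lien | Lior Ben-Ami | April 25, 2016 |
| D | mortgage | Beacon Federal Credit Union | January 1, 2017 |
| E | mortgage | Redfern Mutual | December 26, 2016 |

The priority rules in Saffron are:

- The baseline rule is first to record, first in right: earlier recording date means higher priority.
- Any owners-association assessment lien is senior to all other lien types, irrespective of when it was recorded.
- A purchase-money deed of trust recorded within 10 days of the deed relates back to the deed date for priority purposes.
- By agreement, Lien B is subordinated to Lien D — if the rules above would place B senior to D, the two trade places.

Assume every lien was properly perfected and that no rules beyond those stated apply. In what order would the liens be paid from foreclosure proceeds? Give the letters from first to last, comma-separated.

A, D, C, E, B

Adjusting effective dates: B relates back to the deed date October 28, 2015.
A is an owners-association assessment lien, so it outranks all other liens regardless of date.
Ordering the rest by effective date: B (October 28, 2015), C (April 25, 2016), E (December 26, 2016), D (January 1, 2017).
Because B would otherwise rank above D, the subordination swaps them.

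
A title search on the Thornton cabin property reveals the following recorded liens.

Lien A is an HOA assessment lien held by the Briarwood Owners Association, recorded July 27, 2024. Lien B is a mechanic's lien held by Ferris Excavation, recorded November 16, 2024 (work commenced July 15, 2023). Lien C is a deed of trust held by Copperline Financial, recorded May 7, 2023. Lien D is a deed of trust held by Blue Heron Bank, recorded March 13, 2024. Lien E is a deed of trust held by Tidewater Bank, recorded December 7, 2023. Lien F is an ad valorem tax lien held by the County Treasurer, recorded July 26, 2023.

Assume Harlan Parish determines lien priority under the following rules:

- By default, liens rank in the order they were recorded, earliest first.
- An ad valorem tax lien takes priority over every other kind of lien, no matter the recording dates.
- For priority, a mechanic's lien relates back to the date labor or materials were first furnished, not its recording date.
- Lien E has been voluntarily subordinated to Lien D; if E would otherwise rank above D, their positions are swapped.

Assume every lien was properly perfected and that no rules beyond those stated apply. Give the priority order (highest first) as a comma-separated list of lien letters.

Adjusting effective dates: B is treated as recorded July 15, 2023, the work-commencement date.
F, as an ad valorem tax lien, has superpriority and ranks first.
Among the remaining liens, by effective date: C (May 7, 2023), B (July 15, 2023), E (December 7, 2023), D (March 13, 2024), A (July 27, 2024).
E would otherwise be senior to D, so under the subordination agreement E and D exchange positions.

F, C, B, D, E, A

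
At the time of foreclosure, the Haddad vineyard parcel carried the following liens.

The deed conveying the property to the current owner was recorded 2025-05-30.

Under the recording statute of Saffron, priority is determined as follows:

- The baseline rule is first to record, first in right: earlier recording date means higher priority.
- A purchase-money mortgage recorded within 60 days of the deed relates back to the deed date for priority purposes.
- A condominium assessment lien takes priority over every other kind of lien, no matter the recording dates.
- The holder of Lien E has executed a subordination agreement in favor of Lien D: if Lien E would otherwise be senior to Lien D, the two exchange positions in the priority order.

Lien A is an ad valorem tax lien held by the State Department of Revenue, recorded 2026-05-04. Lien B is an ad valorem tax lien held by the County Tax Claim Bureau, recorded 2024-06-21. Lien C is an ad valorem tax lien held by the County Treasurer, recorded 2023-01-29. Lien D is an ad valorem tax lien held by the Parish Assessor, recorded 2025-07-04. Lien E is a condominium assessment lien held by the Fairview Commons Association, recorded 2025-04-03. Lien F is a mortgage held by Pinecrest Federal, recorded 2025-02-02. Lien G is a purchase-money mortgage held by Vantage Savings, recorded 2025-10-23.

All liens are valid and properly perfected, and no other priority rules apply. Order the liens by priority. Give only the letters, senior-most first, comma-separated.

D, C, B, F, E, G, A

Effective dates: G was recorded 146 days after the deed — beyond 60 days — so no relation-back applies.
As a condominium assessment lien, E is senior to every other lien.
The other liens, earliest effective date first: C (2023-01-29), B (2024-06-21), F (2025-02-02), D (2025-07-04), G (2025-10-23), A (2026-05-04).
The subordination applies — E was senior to D — so E and D swap.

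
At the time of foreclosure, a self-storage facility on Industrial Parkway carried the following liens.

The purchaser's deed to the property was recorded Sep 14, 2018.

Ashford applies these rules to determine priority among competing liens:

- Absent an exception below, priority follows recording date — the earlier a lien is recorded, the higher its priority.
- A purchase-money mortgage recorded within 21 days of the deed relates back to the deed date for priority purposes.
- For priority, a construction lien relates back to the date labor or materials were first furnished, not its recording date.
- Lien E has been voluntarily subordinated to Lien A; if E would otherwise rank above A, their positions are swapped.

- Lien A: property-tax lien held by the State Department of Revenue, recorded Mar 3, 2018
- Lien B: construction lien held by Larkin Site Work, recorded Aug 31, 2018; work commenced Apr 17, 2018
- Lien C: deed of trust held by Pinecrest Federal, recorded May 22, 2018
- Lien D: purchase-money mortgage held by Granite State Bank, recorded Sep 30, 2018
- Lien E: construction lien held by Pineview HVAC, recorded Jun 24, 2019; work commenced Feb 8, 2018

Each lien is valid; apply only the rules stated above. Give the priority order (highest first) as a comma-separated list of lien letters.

Adjusting effective dates: B's effective date is Apr 17, 2018, when work began; D's effective date is the deed date, Sep 14, 2018; E is treated as recorded Feb 8, 2018, the work-commencement date.
Ordering by effective date: E (Feb 8, 2018), A (Mar 3, 2018), B (Apr 17, 2018), C (May 22, 2018), D (Sep 14, 2018).
E is senior to A before the subordination, so the two trade places.

A, E, B, C, D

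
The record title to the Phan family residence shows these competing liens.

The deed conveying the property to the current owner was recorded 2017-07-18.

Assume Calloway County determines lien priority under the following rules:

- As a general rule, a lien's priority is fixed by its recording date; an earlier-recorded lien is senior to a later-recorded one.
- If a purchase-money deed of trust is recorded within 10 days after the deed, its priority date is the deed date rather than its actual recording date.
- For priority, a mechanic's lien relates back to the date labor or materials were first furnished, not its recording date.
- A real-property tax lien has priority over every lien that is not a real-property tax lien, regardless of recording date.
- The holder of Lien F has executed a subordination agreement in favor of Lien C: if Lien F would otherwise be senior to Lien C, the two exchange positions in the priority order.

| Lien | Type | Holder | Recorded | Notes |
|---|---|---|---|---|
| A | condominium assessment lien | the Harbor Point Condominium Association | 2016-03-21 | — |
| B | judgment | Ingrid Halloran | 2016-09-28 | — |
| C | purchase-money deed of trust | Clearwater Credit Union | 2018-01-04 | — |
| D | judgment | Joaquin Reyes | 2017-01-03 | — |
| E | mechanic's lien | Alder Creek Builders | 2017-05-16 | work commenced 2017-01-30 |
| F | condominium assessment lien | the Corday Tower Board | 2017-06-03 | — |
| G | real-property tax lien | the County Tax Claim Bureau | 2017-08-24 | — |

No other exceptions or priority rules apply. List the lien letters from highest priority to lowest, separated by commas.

G, A, B, D, E, C, F

Adjusting effective dates: C was recorded 170 days after the deed — beyond 10 days — so no relation-back applies; E is treated as recorded 2017-01-30, the work-commencement date.
G is a real-property tax lien, so it outranks all other liens regardless of date.
Remaining liens by effective date: A (2016-03-21), B (2016-09-28), D (2017-01-03), E (2017-01-30), F (2017-06-03), C (2018-01-04).
The subordination applies — F was senior to C — so F and C swap.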